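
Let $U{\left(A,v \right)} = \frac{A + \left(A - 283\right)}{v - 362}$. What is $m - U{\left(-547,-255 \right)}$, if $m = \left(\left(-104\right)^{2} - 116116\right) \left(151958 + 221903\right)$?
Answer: $- \frac{24289786557477}{617} \approx -3.9368 \cdot 10^{10}$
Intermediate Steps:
$m = -39367563300$ ($m = \left(10816 - 116116\right) 373861 = \left(-105300\right) 373861 = -39367563300$)
$U{\left(A,v \right)} = \frac{-283 + 2 A}{-362 + v}$ ($U{\left(A,v \right)} = \frac{A + \left(-283 + A\right)}{-362 + v} = \frac{-283 + 2 A}{-362 + v}$)
$m - U{\left(-547,-255 \right)} = -39367563300 - \frac{-283 + 2 \left(-547\right)}{-362 - 255} = -39367563300 - \frac{-283 - 1094}{-617} = -39367563300 - \left(- \frac{1}{617}\right) \left(-1377\right) = -39367563300 - \frac{1377}{617} = - \frac{24289786557477}{617}$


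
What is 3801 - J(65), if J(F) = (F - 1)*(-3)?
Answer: 3993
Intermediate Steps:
J(F) = 3 - 3*F (J(F) = (-1 + F)*(-3) = 3 - 3*F)
3801 - J(65) = 3801 - (3 - 3*65) = 3801 - (3 - 195) = 3801 - 1*(-192) = 3801 + 192 = 3993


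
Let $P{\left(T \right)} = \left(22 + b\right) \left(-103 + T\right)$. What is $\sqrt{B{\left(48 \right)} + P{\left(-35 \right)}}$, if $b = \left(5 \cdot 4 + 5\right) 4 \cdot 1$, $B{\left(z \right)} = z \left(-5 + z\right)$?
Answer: $2 i \sqrt{3693} \approx 121.54 i$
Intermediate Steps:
$b = 100$ ($b = \left(20 + 5\right) 4 \cdot 1 = 25 \cdot 4 \cdot 1 = 100 \cdot 1 = 100$)
$P{\left(T \right)} = -12566 + 122 T$ ($P{\left(T \right)} = \left(22 + 100\right) \left(-103 + T\right) = 122 \left(-103 + T\right) = -12566 + 122 T$)
$\sqrt{B{\left(48 \right)} + P{\left(-35 \right)}} = \sqrt{48 \left(-5 + 48\right) + \left(-12566 + 122 \left(-35\right)\right)} = \sqrt{48 \cdot 43 - 16836} = \sqrt{2064 - 16836} = \sqrt{-14772} = 2 i \sqrt{3693}$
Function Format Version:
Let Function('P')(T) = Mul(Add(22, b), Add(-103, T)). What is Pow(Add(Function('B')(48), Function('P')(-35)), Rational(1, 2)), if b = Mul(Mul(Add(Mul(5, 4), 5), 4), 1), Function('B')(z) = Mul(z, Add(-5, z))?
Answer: Mul(2, I, Pow(3693, Rational(1, 2))) ≈ Mul(121.54, I)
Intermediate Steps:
b = 100 (b = Mul(Mul(Add(20, 5), 4), 1) = Mul(Mul(25, 4), 1) = Mul(100, 1) = 100)
Function('P')(T) = Add(-12566, Mul(122, T)) (Function('P')(T) = Mul(Add(22, 100), Add(-103, T)) = Mul(122, Add(-103, T)) = Add(-12566, Mul(122, T)))
Pow(Add(Function('B')(48), Function('P')(-35)), Rational(1, 2)) = Pow(Add(Mul(48, Add(-5, 48)), Add(-12566, Mul(122, -35))), Rational(1, 2)) = Pow(Add(Mul(48, 43), Add(-12566, -4270)), Rational(1, 2)) = Pow(Add(2064, -16836), Rational(1, 2)) = Pow(-14772, Rational(1, 2)) = Mul(2, I, Pow(3693, Rational(1, 2)))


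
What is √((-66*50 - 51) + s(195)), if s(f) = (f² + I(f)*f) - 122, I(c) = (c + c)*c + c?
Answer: √14902327 ≈ 3860.4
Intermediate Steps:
I(c) = c + 2*c² (I(c) = (2*c)*c + c = 2*c² + c = c + 2*c²)
s(f) = -122 + f² + f²*(1 + 2*f) (s(f) = (f² + (f*(1 + 2*f))*f) - 122 = (f² + f²*(1 + 2*f)) - 122 = -122 + f² + f²*(1 + 2*f))
√((-66*50 - 51) + s(195)) = √((-66*50 - 51) + (-122 + 2*195² + 2*195³)) = √((-3300 - 51) + (-122 + 2*38025 + 2*7414875)) = √(-3351 + (-122 + 76050 + 14829750)) = √(-3351 + 14905678) = √14902327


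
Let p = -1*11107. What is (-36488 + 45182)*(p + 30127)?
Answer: 165359880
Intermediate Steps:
p = -11107
(-36488 + 45182)*(p + 30127) = (-36488 + 45182)*(-11107 + 30127) = 8694*19020 = 165359880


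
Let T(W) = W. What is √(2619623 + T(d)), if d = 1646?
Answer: √2621269 ≈ 1619.0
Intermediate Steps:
√(2619623 + T(d)) = √(2619623 + 1646) = √2621269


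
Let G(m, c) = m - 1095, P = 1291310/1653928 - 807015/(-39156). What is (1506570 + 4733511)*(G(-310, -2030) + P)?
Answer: -11648695316831763345/1349191766 ≈ -8.6338e+9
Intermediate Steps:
P = 28860567485/1349191766 (P = 1291310*(1/1653928) - 807015*(-1/39156) = 645655/826964 + 269005/13052 = 28860567485/1349191766 ≈ 21.391)
G(m, c) = -1095 + m
(1506570 + 4733511)*(G(-310, -2030) + P) = (1506570 + 4733511)*((-1095 - 310) + 28860567485/1349191766) = 6240081*(-1405 + 28860567485/1349191766) = 6240081*(-1866753863745/1349191766) = -11648695316831763345/1349191766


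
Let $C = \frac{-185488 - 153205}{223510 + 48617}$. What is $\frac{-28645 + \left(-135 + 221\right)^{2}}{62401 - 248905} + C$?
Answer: $- \frac{19128390883}{16917591336} \approx -1.1307$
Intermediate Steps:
$C = - \frac{338693}{272127} \approx -1.2446$
$\frac{-28645 + \left(-135 + 221\right)^{2}}{62401 - 248905} + C = \frac{-28645 + \left(-135 + 221\right)^{2}}{62401 - 248905} - \frac{338693}{272127} = \frac{-28645 + 86^{2}}{-186504} - \frac{338693}{272127} = \left(-28645 + 7396\right) \left(- \frac{1}{186504}\right) - \frac{338693}{272127} = \left(-21249\right) \left(- \frac{1}{186504}\right) - \frac{338693}{272127} = \frac{7083}{62168} - \frac{338693}{272127} = - \frac{19128390883}{16917591336}$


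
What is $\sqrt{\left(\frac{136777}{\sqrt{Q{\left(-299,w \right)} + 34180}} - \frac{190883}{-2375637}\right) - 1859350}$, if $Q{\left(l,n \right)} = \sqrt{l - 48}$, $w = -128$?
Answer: $\frac{\sqrt{-86723324983556799 + \frac{6379517968038153}{\sqrt{34180 + i \sqrt{347}}}}}{215967} \approx 7.3938 \cdot 10^{-5} - 1363.3 i$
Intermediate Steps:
$Q{\left(l,n \right)} = \sqrt{-48 + l}$
$\sqrt{\left(\frac{136777}{\sqrt{Q{\left(-299,w \right)} + 34180}} - \frac{190883}{-2375637}\right) - 1859350} = \sqrt{\left(\frac{136777}{\sqrt{\sqrt{-48 - 299} + 34180}} - \frac{190883}{-2375637}\right) - 1859350} = \sqrt{\left(\frac{136777}{\sqrt{\sqrt{-347} + 34180}} - - \frac{17353}{215967}\right) - 1859350} = \sqrt{\left(\frac{136777}{\sqrt{i \sqrt{347} + 34180}} + \frac{17353}{215967}\right) - 1859350} = \sqrt{\left(\frac{136777}{\sqrt{34180 + i \sqrt{347}}} + \frac{17353}{215967}\right) - 1859350} = \sqrt{\left(\frac{17353}{215967} + \frac{136777}{\sqrt{34180 + i \sqrt{347}}}\right) - 1859350} = \sqrt{- \frac{401558224097}{215967} + \frac{136777}{\sqrt{34180 + i \sqrt{347}}}}$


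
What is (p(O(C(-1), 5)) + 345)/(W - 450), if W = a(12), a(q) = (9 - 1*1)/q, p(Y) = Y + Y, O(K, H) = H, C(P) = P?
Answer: -1065/1348 ≈ -0.79006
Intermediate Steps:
p(Y) = 2*Y
a(q) = 8/q (a(q) = (9 - 1)/q = 8/q)
W = 2/3 (W = 8/12 = 8*(1/12) = 2/3 ≈ 0.66667)
(p(O(C(-1), 5)) + 345)/(W - 450) = (2*5 + 345)/(2/3 - 450) = (10 + 345)/(-1348/3) = 355*(-3/1348) = -1065/1348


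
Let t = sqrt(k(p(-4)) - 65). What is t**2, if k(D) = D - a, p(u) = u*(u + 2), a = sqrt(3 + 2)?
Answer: -57 - sqrt(5) ≈ -59.236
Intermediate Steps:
a = sqrt(5) ≈ 2.2361
p(u) = u*(2 + u)
k(D) = D - sqrt(5)
t = sqrt(-57 - sqrt(5)) (t = sqrt((-4*(2 - 4) - sqrt(5)) - 65) = sqrt((-4*(-2) - sqrt(5)) - 65) = sqrt((8 - sqrt(5)) - 65) = sqrt(-57 - sqrt(5)) ≈ 7.6965*I)
t**2 = (sqrt(-57 - sqrt(5)))**2 = -57 - sqrt(5)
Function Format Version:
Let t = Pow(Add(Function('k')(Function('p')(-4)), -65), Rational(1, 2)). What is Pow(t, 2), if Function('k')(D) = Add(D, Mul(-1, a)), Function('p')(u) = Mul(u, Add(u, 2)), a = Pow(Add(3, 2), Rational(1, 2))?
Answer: Add(-57, Mul(-1, Pow(5, Rational(1, 2)))) ≈ -59.236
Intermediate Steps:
a = Pow(5, Rational(1, 2)) ≈ 2.2361
Function('p')(u) = Mul(u, Add(2, u))
Function('k')(D) = Add(D, Mul(-1, Pow(5, Rational(1, 2))))
t = Pow(Add(-57, Mul(-1, Pow(5, Rational(1, 2)))), Rational(1, 2)) (t = Pow(Add(Add(Mul(-4, Add(2, -4)), Mul(-1, Pow(5, Rational(1, 2)))), -65), Rational(1, 2)) = Pow(Add(Add(Mul(-4, -2), Mul(-1, Pow(5, Rational(1, 2)))), -65), Rational(1, 2)) = Pow(Add(Add(8, Mul(-1, Pow(5, Rational(1, 2)))), -65), Rational(1, 2)) = Pow(Add(-57, Mul(-1, Pow(5, Rational(1, 2)))), Rational(1, 2)) ≈ Mul(7.6965, I))
Pow(t, 2) = Pow(Pow(Add(-57, Mul(-1, Pow(5, Rational(1, 2)))), Rational(1, 2)), 2) = Add(-57, Mul(-1, Pow(5, Rational(1, 2))))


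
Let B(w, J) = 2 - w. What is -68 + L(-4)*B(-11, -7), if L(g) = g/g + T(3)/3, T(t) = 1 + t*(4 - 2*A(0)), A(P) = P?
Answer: 4/3 ≈ 1.3333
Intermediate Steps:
T(t) = 1 + 4*t (T(t) = 1 + t*(4 - 2*0) = 1 + t*(4 + 0) = 1 + t*4 = 1 + 4*t)
L(g) = 16/3 (L(g) = g/g + (1 + 4*3)/3 = 1 + (1 + 12)*(1/3) = 1 + 13*(1/3) = 1 + 13/3 = 16/3)
-68 + L(-4)*B(-11, -7) = -68 + 16*(2 - 1*(-11))/3 = -68 + 16*(2 + 11)/3 = -68 + (16/3)*13 = -68 + 208/3 = 4/3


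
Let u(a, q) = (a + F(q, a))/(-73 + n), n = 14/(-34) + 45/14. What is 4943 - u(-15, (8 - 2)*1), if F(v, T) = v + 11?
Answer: 82583177/16707 ≈ 4943.0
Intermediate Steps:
F(v, T) = 11 + v
n = 667/238 (n = 14*(-1/34) + 45*(1/14) = -7/17 + 45/14 = 667/238 ≈ 2.8025)
u(a, q) = -2618/16707 - 238*a/16707 - 238*q/16707 (u(a, q) = (a + (11 + q))/(-73 + 667/238) = (11 + a + q)/(-16707/238) = (11 + a + q)*(-238/16707) = -2618/16707 - 238*a/16707 - 238*q/16707)
4943 - u(-15, (8 - 2)*1) = 4943 - (-2618/16707 - 238/16707*(-15) - 238*(8 - 2)/16707) = 4943 - (-2618/16707 + 1190/5569 - 476/5569) = 4943 - 1*(-476/16707) = 4943 + 476/16707 = 82583177/16707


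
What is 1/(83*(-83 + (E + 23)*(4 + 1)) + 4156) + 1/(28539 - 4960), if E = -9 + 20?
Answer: 34956/268258283 ≈ 0.00013031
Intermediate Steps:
E = 11
1/(83*(-83 + (E + 23)*(4 + 1)) + 4156) + 1/(28539 - 4960) = 1/(83*(-83 + (11 + 23)*(4 + 1)) + 4156) + 1/(28539 - 4960) = 1/(83*(-83 + 34*5) + 4156) + 1/23579 = 1/(83*(-83 + 170) + 4156) + 1/23579 = 1/(83*87 + 4156) + 1/23579 = 1/(7221 + 4156) + 1/23579 = 1/11377 + 1/23579 = 34956/268258283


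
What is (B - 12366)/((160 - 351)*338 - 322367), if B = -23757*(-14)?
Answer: -9704/11725 ≈ -0.82763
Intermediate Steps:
B = 332598
(B - 12366)/((160 - 351)*338 - 322367) = (332598 - 12366)/((160 - 351)*338 - 322367) = 320232/(-191*338 - 322367) = 320232/(-64558 - 322367) = 320232/(-386925) = 320232*(-1/386925) = -9704/11725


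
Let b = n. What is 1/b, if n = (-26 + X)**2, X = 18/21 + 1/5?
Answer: 1225/762129 ≈ 0.0016073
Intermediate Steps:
X = 37/35 (X = 18*(1/21) + 1*(1/5) = 6/7 + 1/5 = 37/35 ≈ 1.0571)
n = 762129/1225 (n = (-26 + 37/35)**2 = (-873/35)**2 = 762129/1225 ≈ 622.15)
b = 762129/1225 ≈ 622.15
1/b = 1/(762129/1225) = 1225/762129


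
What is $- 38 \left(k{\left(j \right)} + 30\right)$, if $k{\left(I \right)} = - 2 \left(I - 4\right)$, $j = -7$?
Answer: $-1976$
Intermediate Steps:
$k{\left(I \right)} = 8 - 2 I$ ($k{\left(I \right)} = - 2 \left(-4 + I\right) = 8 - 2 I$)
$- 38 \left(k{\left(j \right)} + 30\right) = - 38 \left(\left(8 - -14\right) + 30\right) = - 38 \left(\left(8 + 14\right) + 30\right) = - 38 \left(22 + 30\right) = \left(-38\right) 52 = -1976$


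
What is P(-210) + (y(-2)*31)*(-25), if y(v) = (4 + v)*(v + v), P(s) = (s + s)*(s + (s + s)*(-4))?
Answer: -611200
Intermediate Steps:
P(s) = -14*s**2 (P(s) = (2*s)*(s + (2*s)*(-4)) = (2*s)*(s - 8*s) = (2*s)*(-7*s) = -14*s**2)
y(v) = 2*v*(4 + v) (y(v) = (4 + v)*(2*v) = 2*v*(4 + v))
P(-210) + (y(-2)*31)*(-25) = -14*(-210)**2 + ((2*(-2)*(4 - 2))*31)*(-25) = -14*44100 + ((2*(-2)*2)*31)*(-25) = -617400 - 8*31*(-25) = -617400 - 248*(-25) = -617400 + 6200 = -611200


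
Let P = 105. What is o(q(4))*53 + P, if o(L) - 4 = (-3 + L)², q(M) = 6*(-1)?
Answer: 4610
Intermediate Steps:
q(M) = -6
o(L) = 4 + (-3 + L)²
o(q(4))*53 + P = (4 + (-3 - 6)²)*53 + 105 = (4 + (-9)²)*53 + 105 = (4 + 81)*53 + 105 = 85*53 + 105 = 4505 + 105 = 4610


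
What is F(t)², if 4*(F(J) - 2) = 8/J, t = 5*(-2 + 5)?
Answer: 1024/225 ≈ 4.5511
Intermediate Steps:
t = 15 (t = 5*3 = 15)
F(J) = 2 + 2/J (F(J) = 2 + (8/J)/4 = 2 + 2/J)
F(t)² = (2 + 2/15)² = (32/15)² = 1024/225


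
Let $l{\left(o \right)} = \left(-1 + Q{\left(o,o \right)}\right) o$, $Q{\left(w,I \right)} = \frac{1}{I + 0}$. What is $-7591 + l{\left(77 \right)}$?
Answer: $-7667$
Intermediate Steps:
$Q{\left(w,I \right)} = \frac{1}{I}$
$l{\left(o \right)} = o \left(-1 + \frac{1}{o}\right)$ ($l{\left(o \right)} = \left(-1 + \frac{1}{o}\right) o = o \left(-1 + \frac{1}{o}\right)$)
$-7591 + l{\left(77 \right)} = -7591 + \left(1 - 77\right) = -7591 - 76 = -7667$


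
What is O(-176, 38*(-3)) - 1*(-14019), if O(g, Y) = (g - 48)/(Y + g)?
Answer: 2032867/145 ≈ 14020.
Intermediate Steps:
O(g, Y) = (-48 + g)/(Y + g)
O(-176, 38*(-3)) - 1*(-14019) = (-48 - 176)/(38*(-3) - 176) - 1*(-14019) = -224/(-114 - 176) + 14019 = -224/(-290) + 14019 = -1/290*(-224) + 14019 = 112/145 + 14019 = 2032867/145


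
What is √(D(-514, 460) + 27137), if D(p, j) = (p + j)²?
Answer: √30053 ≈ 173.36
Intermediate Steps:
D(p, j) = (j + p)²
√(D(-514, 460) + 27137) = √((460 - 514)² + 27137) = √((-54)² + 27137) = √(2916 + 27137) = √30053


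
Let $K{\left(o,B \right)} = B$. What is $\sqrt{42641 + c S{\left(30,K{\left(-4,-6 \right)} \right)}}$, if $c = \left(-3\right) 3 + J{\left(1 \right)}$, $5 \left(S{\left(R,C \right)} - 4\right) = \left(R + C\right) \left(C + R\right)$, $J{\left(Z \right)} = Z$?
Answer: $\frac{\sqrt{1042185}}{5} \approx 204.17$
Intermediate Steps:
$S{\left(R,C \right)} = 4 + \frac{\left(C + R\right)^{2}}{5}$ ($S{\left(R,C \right)} = 4 + \frac{\left(R + C\right) \left(C + R\right)}{5} = 4 + \frac{\left(C + R\right) \left(C + R\right)}{5} = 4 + \frac{\left(C + R\right)^{2}}{5}$)
$c = -8$ ($c = \left(-3\right) 3 + 1 = -9 + 1 = -8$)
$\sqrt{42641 + c S{\left(30,K{\left(-4,-6 \right)} \right)}} = \sqrt{42641 - 8 \left(4 + \frac{\left(-6 + 30\right)^{2}}{5}\right)} = \sqrt{42641 - 8 \left(4 + \frac{24^{2}}{5}\right)} = \sqrt{42641 - 8 \left(4 + \frac{1}{5} \cdot 576\right)} = \sqrt{42641 - 8 \left(4 + \frac{576}{5}\right)} = \sqrt{42641 - \frac{4768}{5}} = \sqrt{\frac{208437}{5}} = \frac{\sqrt{1042185}}{5}$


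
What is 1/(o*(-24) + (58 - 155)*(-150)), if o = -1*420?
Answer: 1/24630 ≈ 4.0601e-5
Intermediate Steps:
o = -420
1/(o*(-24) + (58 - 155)*(-150)) = 1/(-420*(-24) + (58 - 155)*(-150)) = 1/(10080 - 97*(-150)) = 1/(10080 + 14550) = 1/24630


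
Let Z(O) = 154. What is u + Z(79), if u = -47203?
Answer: -47049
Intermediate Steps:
u + Z(79) = -47203 + 154 = -47049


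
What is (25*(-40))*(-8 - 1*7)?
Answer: 15000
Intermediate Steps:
(25*(-40))*(-8 - 1*7) = -1000*(-8 - 7) = -1000*(-15) = 15000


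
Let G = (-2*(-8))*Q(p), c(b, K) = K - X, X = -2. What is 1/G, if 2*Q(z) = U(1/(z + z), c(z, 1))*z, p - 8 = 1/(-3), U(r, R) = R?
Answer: 1/184 ≈ 0.0054348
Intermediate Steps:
c(b, K) = 2 + K (c(b, K) = K - 1*(-2) = K + 2 = 2 + K)
p = 23/3 (p = 8 + 1/(-3) = 8 - ⅓ = 23/3 ≈ 7.6667)
Q(z) = 3*z/2 (Q(z) = ((2 + 1)*z)/2 = (3*z)/2 = 3*z/2)
G = 184 (G = (-2*(-8))*((3/2)*(23/3)) = 16*(23/2) = 184)
1/G = 1/184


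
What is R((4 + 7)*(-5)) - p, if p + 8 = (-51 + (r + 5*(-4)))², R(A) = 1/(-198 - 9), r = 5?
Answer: -900037/207 ≈ -4348.0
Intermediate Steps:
R(A) = -1/207 (R(A) = 1/(-207) = -1/207)
p = 4348 (p = -8 + (-51 + (5 + 5*(-4)))² = -8 + (-51 + (5 - 20))² = -8 + (-51 - 15)² = -8 + (-66)² = -8 + 4356 = 4348)
R((4 + 7)*(-5)) - p = -1/207 - 1*4348 = -1/207 - 4348 = -900037/207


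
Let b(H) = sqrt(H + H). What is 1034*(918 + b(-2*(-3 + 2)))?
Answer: 951280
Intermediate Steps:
b(H) = sqrt(2)*sqrt(H) (b(H) = sqrt(2*H) = sqrt(2)*sqrt(H))
1034*(918 + b(-2*(-3 + 2))) = 1034*(918 + sqrt(2)*sqrt(-2*(-3 + 2))) = 1034*(918 + sqrt(2)*sqrt(-2*(-1))) = 1034*(918 + sqrt(2)*sqrt(2)) = 1034*(918 + 2) = 1034*920 = 951280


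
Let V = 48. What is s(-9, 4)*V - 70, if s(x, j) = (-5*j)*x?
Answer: 8570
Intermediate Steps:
s(x, j) = -5*j*x
s(-9, 4)*V - 70 = -5*4*(-9)*48 - 70 = 180*48 - 70 = 8640 - 70 = 8570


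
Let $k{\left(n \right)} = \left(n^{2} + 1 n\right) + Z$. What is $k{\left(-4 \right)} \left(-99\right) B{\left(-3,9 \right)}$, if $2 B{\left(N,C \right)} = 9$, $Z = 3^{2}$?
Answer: $- \frac{18711}{2} \approx -9355.5$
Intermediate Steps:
$Z = 9$
$B{\left(N,C \right)} = \frac{9}{2}$ ($B{\left(N,C \right)} = \frac{1}{2} \cdot 9 = \frac{9}{2}$)
$k{\left(n \right)} = 9 + n + n^{2}$ ($k{\left(n \right)} = \left(n^{2} + 1 n\right) + 9 = \left(n^{2} + n\right) + 9 = \left(n + n^{2}\right) + 9 = 9 + n + n^{2}$)
$k{\left(-4 \right)} \left(-99\right) B{\left(-3,9 \right)} = \left(9 - 4 + \left(-4\right)^{2}\right) \left(-99\right) \frac{9}{2} = \left(9 - 4 + 16\right) \left(-99\right) \frac{9}{2} = 21 \left(-99\right) \frac{9}{2} = \left(-2079\right) \frac{9}{2} = - \frac{18711}{2}$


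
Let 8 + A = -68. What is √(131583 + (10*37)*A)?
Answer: √103463 ≈ 321.66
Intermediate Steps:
A = -76 (A = -8 - 68 = -76)
√(131583 + (10*37)*A) = √(131583 + (10*37)*(-76)) = √(131583 + 370*(-76)) = √(131583 - 28120) = √103463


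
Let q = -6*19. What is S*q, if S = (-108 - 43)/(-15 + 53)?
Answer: 453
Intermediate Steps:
q = -114
S = -151/38 ≈ -3.9737
S*q = -151/38*(-114) = 453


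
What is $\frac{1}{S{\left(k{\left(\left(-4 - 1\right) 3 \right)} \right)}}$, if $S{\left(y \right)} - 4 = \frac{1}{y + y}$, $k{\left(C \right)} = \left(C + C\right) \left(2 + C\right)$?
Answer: $\frac{780}{3121} \approx 0.24992$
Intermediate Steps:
$k{\left(C \right)} = 2 C \left(2 + C\right)$
$S{\left(y \right)} = 4 + \frac{1}{2 y}$ ($S{\left(y \right)} = 4 + \frac{1}{y + y} = 4 + \frac{1}{2 y}$)
$\frac{1}{S{\left(k{\left(\left(-4 - 1\right) 3 \right)} \right)}} = \frac{1}{4 + \frac{1}{2 \cdot 2 \left(-4 - 1\right) 3 \left(2 + \left(-4 - 1\right) 3\right)}} = \frac{1}{4 + \frac{1}{2 \cdot 2 \left(\left(-5\right) 3\right) \left(2 - 15\right)}} = \frac{1}{4 + \frac{1}{2 \cdot 2 \left(-15\right) \left(2 - 15\right)}} = \frac{1}{4 + \frac{1}{2 \cdot 2 \left(-15\right) \left(-13\right)}} = \frac{1}{4 + \frac{1}{2 \cdot 390}} = \frac{1}{4 + \frac{1}{2} \cdot \frac{1}{390}} = \frac{1}{4 + \frac{1}{780}} = \frac{1}{\frac{3121}{780}} = \frac{780}{3121}$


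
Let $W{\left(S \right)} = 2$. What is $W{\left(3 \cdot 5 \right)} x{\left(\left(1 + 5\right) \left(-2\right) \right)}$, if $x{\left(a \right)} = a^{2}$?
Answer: $288$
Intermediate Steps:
$W{\left(3 \cdot 5 \right)} x{\left(\left(1 + 5\right) \left(-2\right) \right)} = 2 \left(\left(1 + 5\right) \left(-2\right)\right)^{2} = 2 \left(6 \left(-2\right)\right)^{2} = 2 \left(-12\right)^{2} = 2 \cdot 144 = 288$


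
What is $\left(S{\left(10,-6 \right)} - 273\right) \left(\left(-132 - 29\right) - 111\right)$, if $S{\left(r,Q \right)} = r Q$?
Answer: $90576$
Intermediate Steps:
$S{\left(r,Q \right)} = Q r$
$\left(S{\left(10,-6 \right)} - 273\right) \left(\left(-132 - 29\right) - 111\right) = \left(\left(-6\right) 10 - 273\right) \left(\left(-132 - 29\right) - 111\right) = \left(-60 - 273\right) \left(-161 - 111\right) = \left(-333\right) \left(-272\right) = 90576$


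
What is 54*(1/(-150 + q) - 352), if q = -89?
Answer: -4542966/239 ≈ -19008.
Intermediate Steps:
54*(1/(-150 + q) - 352) = 54*(1/(-150 - 89) - 352) = 54*(1/(-239) - 352) = 54*(-1/239 - 352) = 54*(-84129/239) = -4542966/239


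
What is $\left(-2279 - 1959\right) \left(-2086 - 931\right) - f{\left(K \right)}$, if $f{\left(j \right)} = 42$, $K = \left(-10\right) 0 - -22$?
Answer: $12786004$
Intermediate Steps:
$K = 22$ ($K = 0 + 22 = 22$)
$\left(-2279 - 1959\right) \left(-2086 - 931\right) - f{\left(K \right)} = \left(-2279 - 1959\right) \left(-2086 - 931\right) - 42 = \left(-4238\right) \left(-3017\right) - 42 = 12786046 - 42 = 12786004$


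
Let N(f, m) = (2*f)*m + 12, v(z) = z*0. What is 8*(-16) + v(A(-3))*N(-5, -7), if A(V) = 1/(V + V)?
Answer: -128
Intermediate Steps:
A(V) = 1/(2*V)
v(z) = 0
N(f, m) = 12 + 2*f*m (N(f, m) = 2*f*m + 12 = 12 + 2*f*m)
8*(-16) + v(A(-3))*N(-5, -7) = 8*(-16) + 0*(12 + 2*(-5)*(-7)) = -128 + 0*(12 + 70) = -128 + 0*82 = -128 + 0 = -128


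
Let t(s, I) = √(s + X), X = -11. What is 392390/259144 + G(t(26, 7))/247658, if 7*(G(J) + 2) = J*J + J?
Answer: 170062479371/112313398316 + √15/1733606 ≈ 1.5142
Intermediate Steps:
t(s, I) = √(-11 + s) (t(s, I) = √(s - 11) = √(-11 + s))
G(J) = -2 + J/7 + J²/7 (G(J) = -2 + (J*J + J)/7 = -2 + (J² + J)/7 = -2 + (J + J²)/7 = -2 + (J/7 + J²/7) = -2 + J/7 + J²/7)
392390/259144 + G(t(26, 7))/247658 = 392390/259144 + (-2 + √(-11 + 26)/7 + (√(-11 + 26))²/7)/247658 = 392390*(1/259144) + (-2 + √15/7 + (√15)²/7)*(1/247658) = 196195/129572 + (-2 + √15/7 + (⅐)*15)*(1/247658) = 196195/129572 + (-2 + √15/7 + 15/7)*(1/247658) = 196195/129572 + (⅐ + √15/7)*(1/247658) = 196195/129572 + (1/1733606 + √15/1733606) = 170062479371/112313398316 + √15/1733606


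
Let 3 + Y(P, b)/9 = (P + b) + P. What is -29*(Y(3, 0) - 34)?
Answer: 203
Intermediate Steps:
Y(P, b) = -27 + 9*b + 18*P (Y(P, b) = -27 + 9*((P + b) + P) = -27 + 9*(b + 2*P) = -27 + (9*b + 18*P) = -27 + 9*b + 18*P)
-29*(Y(3, 0) - 34) = -29*((-27 + 9*0 + 18*3) - 34) = -29*((-27 + 0 + 54) - 34) = -29*(27 - 34) = -29*(-7) = 203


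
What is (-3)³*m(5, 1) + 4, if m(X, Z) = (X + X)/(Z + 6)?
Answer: -242/7 ≈ -34.571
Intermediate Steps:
m(X, Z) = 2*X/(6 + Z) (m(X, Z) = (2*X)/(6 + Z) = 2*X/(6 + Z))
(-3)³*m(5, 1) + 4 = (-3)³*(2*5/(6 + 1)) + 4 = -54*5/7 + 4 = -27*10/7 + 4 = -270/7 + 4 = -242/7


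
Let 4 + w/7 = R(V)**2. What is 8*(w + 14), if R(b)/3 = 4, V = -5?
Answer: 7952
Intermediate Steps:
R(b) = 12 (R(b) = 3*4 = 12)
w = 980 (w = -28 + 7*12**2 = -28 + 7*144 = -28 + 1008 = 980)
8*(w + 14) = 8*(980 + 14) = 8*994 = 7952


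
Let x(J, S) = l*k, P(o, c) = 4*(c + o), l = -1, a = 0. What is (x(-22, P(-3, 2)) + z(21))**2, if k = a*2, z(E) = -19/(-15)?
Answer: 361/225 ≈ 1.6044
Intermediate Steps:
z(E) = 19/15 (z(E) = -19*(-1/15) = 19/15)
k = 0 (k = 0*2 = 0)
P(o, c) = 4*c + 4*o
x(J, S) = 0 (x(J, S) = -1*0 = 0)
(x(-22, P(-3, 2)) + z(21))**2 = (0 + 19/15)**2 = (19/15)**2 = 361/225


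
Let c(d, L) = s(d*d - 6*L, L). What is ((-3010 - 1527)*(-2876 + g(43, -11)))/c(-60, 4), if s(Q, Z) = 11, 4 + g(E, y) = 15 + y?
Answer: 13048412/11 ≈ 1.1862e+6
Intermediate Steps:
g(E, y) = 11 + y (g(E, y) = -4 + (15 + y) = 11 + y)
c(d, L) = 11
((-3010 - 1527)*(-2876 + g(43, -11)))/c(-60, 4) = ((-3010 - 1527)*(-2876 + (11 - 11)))/11 = -4537*(-2876 + 0)*(1/11) = -4537*(-2876)*(1/11) = 13048412*(1/11) = 13048412/11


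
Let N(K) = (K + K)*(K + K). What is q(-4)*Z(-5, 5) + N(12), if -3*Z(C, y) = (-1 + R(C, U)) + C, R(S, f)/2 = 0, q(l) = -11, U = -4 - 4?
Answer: 554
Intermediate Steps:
N(K) = 4*K² (N(K) = (2*K)*(2*K) = 4*K²)
U = -8
R(S, f) = 0 (R(S, f) = 2*0 = 0)
Z(C, y) = ⅓ - C/3 (Z(C, y) = -((-1 + 0) + C)/3 = -(-1 + C)/3 = ⅓ - C/3)
q(-4)*Z(-5, 5) + N(12) = -11*(⅓ - ⅓*(-5)) + 4*12² = -11*(⅓ + 5/3) + 4*144 = -11*2 + 576 = -22 + 576 = 554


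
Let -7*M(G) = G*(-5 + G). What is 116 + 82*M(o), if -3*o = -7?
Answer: 1700/9 ≈ 188.89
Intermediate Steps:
o = 7/3 (o = -⅓*(-7) = 7/3 ≈ 2.3333)
M(G) = -G*(-5 + G)/7
116 + 82*M(o) = 116 + 82*((⅐)*(7/3)*(5 - 1*7/3)) = 116 + 82*((⅐)*(7/3)*(5 - 7/3)) = 116 + 82*((⅐)*(7/3)*(8/3)) = 116 + 82*(8/9) = 116 + 656/9 = 1700/9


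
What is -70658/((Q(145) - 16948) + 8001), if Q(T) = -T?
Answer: 35329/4546 ≈ 7.7714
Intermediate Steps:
-70658/((Q(145) - 16948) + 8001) = -70658/((-1*145 - 16948) + 8001) = -70658/((-145 - 16948) + 8001) = -70658/(-17093 + 8001) = -70658/(-9092) = -70658*(-1/9092) = 35329/4546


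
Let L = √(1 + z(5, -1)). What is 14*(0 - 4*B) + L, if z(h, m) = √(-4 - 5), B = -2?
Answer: 112 + √(1 + 3*I) ≈ 113.44 + 1.0398*I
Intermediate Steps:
z(h, m) = 3*I (z(h, m) = √(-9) = 3*I)
L = √(1 + 3*I) ≈ 1.4426 + 1.0398*I
14*(0 - 4*B) + L = 14*(0 - 4*(-2)) + √(1 + 3*I) = 14*(0 + 8) + √(1 + 3*I) = 14*8 + √(1 + 3*I) = 112 + √(1 + 3*I)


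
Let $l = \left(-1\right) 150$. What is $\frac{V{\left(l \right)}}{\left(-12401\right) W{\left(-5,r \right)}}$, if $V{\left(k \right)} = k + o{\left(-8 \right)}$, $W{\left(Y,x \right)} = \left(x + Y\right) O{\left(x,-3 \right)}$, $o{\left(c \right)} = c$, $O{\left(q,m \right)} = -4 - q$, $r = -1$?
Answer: $\frac{79}{111609} \approx 0.00070783$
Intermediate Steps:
$W{\left(Y,x \right)} = \left(-4 - x\right) \left(Y + x\right)$ ($W{\left(Y,x \right)} = \left(x + Y\right) \left(-4 - x\right) = \left(Y + x\right) \left(-4 - x\right) = \left(-4 - x\right) \left(Y + x\right)$)
$l = -150$
$V{\left(k \right)} = -8 + k$ ($V{\left(k \right)} = k - 8 = -8 + k$)
$\frac{V{\left(l \right)}}{\left(-12401\right) W{\left(-5,r \right)}} = \frac{-8 - 150}{\left(-12401\right) \left(- \left(4 - 1\right) \left(-5 - 1\right)\right)} = - \frac{158}{\left(-12401\right) \left(\left(-1\right) 3 \left(-6\right)\right)} = - \frac{158}{\left(-12401\right) 18} = - \frac{158}{-223218} = \left(-158\right) \left(- \frac{1}{223218}\right) = \frac{79}{111609}$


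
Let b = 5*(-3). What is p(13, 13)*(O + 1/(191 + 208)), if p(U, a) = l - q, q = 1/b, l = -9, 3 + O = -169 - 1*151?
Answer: 17269384/5985 ≈ 2885.4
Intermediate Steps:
b = -15
O = -323 (O = -3 + (-169 - 1*151) = -3 + (-169 - 151) = -3 - 320 = -323)
q = -1/15 (q = 1/(-15) = -1/15 ≈ -0.066667)
p(U, a) = -134/15 (p(U, a) = -9 - 1*(-1/15) = -9 + 1/15 = -134/15)
p(13, 13)*(O + 1/(191 + 208)) = -134*(-323 + 1/(191 + 208))/15 = -134*(-323 + 1/399)/15 = -134/15*(-128876/399) = 17269384/5985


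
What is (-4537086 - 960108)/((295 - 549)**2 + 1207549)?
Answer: -5497194/1272065 ≈ -4.3215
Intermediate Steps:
(-4537086 - 960108)/((295 - 549)**2 + 1207549) = -5497194/((-254)**2 + 1207549) = -5497194/(64516 + 1207549) = -5497194/1272065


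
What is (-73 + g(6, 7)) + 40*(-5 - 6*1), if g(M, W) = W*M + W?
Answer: -464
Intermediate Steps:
g(M, W) = W + M*W (g(M, W) = M*W + W = W + M*W)
(-73 + g(6, 7)) + 40*(-5 - 6*1) = (-73 + 7*(1 + 6)) + 40*(-5 - 6*1) = (-73 + 7*7) + 40*(-5 - 6) = (-73 + 49) + 40*(-11) = -24 - 440 = -464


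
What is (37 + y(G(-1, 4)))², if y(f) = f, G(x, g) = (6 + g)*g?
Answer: 5929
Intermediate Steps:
G(x, g) = g*(6 + g)
(37 + y(G(-1, 4)))² = (37 + 4*(6 + 4))² = (37 + 4*10)² = (37 + 40)² = 77² = 5929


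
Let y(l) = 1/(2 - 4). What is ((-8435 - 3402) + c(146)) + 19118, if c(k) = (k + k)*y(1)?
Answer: 7135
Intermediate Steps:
y(l) = -1/2 (y(l) = 1/(-2) = -1/2)
c(k) = -k (c(k) = (k + k)*(-1/2) = (2*k)*(-1/2) = -k)
((-8435 - 3402) + c(146)) + 19118 = ((-8435 - 3402) - 1*146) + 19118 = (-11837 - 146) + 19118 = -11983 + 19118 = 7135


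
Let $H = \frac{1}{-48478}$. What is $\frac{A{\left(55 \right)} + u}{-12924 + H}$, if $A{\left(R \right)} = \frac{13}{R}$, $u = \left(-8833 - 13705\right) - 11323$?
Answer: $\frac{90282615476}{34459132015} \approx 2.62$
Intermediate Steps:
$H = - \frac{1}{48478} \approx -2.0628 \cdot 10^{-5}$
$u = -33861$ ($u = -22538 - 11323 = -33861$)
$\frac{A{\left(55 \right)} + u}{-12924 + H} = \frac{\frac{13}{55} - 33861}{-12924 - \frac{1}{48478}} = \frac{13 \cdot \frac{1}{55} - 33861}{- \frac{626529673}{48478}} = \left(\frac{13}{55} - 33861\right) \left(- \frac{48478}{626529673}\right) = \left(- \frac{1862342}{55}\right) \left(- \frac{48478}{626529673}\right) = \frac{90282615476}{34459132015}$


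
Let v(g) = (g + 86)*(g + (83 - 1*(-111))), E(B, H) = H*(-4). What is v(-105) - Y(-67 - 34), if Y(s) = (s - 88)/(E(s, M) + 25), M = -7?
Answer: -89434/53 ≈ -1687.4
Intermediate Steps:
E(B, H) = -4*H
Y(s) = -88/53 + s/53 (Y(s) = (s - 88)/(-4*(-7) + 25) = (-88 + s)/(28 + 25) = (-88 + s)/53 = (-88 + s)*(1/53) = -88/53 + s/53)
v(g) = (86 + g)*(194 + g) (v(g) = (86 + g)*(g + (83 + 111)) = (86 + g)*(g + 194) = (86 + g)*(194 + g))
v(-105) - Y(-67 - 34) = (16684 + (-105)**2 + 280*(-105)) - (-88/53 + (-67 - 34)/53) = (16684 + 11025 - 29400) - (-88/53 + (1/53)*(-101)) = -1691 - (-88/53 - 101/53) = -1691 - 1*(-189/53) = -1691 + 189/53 = -89434/53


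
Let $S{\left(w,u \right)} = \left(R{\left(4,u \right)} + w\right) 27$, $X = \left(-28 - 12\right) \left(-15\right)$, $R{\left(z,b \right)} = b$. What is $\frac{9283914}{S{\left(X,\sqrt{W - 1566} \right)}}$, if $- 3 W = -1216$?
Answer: $\frac{309463800}{541741} - \frac{515773 i \sqrt{10446}}{1625223} \approx 571.24 - 32.435 i$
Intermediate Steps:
$W = \frac{1216}{3}$ ($W = \left(- \frac{1}{3}\right) \left(-1216\right) = \frac{1216}{3} \approx 405.33$)
$X = 600$ ($X = \left(-40\right) \left(-15\right) = 600$)
$S{\left(w,u \right)} = 27 u + 27 w$ ($S{\left(w,u \right)} = \left(u + w\right) 27 = 27 u + 27 w$)
$\frac{9283914}{S{\left(X,\sqrt{W - 1566} \right)}} = \frac{9283914}{27 \sqrt{\frac{1216}{3} - 1566} + 27 \cdot 600} = \frac{9283914}{27 \sqrt{- \frac{3482}{3}} + 16200} = \frac{9283914}{27 \frac{i \sqrt{10446}}{3} + 16200} = \frac{9283914}{9 i \sqrt{10446} + 16200} = \frac{9283914}{16200 + 9 i \sqrt{10446}}$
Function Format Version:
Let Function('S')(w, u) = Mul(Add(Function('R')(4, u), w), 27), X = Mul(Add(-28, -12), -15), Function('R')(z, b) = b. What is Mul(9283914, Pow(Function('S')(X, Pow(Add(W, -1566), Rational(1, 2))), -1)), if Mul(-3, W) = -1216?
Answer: Add(Rational(309463800, 541741), Mul(Rational(-515773, 1625223), I, Pow(10446, Rational(1, 2)))) ≈ Add(571.24, Mul(-32.435, I))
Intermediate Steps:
W = Rational(1216, 3) (W = Mul(Rational(-1, 3), -1216) = Rational(1216, 3) ≈ 405.33)
X = 600 (X = Mul(-40, -15) = 600)
Function('S')(w, u) = Add(Mul(27, u), Mul(27, w)) (Function('S')(w, u) = Mul(Add(u, w), 27) = Add(Mul(27, u), Mul(27, w)))
Mul(9283914, Pow(Function('S')(X, Pow(Add(W, -1566), Rational(1, 2))), -1)) = Mul(9283914, Pow(Add(Mul(27, Pow(Add(Rational(1216, 3), -1566), Rational(1, 2))), Mul(27, 600)), -1)) = Mul(9283914, Pow(Add(Mul(27, Pow(Rational(-3482, 3), Rational(1, 2))), 16200), -1)) = Mul(9283914, Pow(Add(Mul(27, Mul(Rational(1, 3), I, Pow(10446, Rational(1, 2)))), 16200), -1)) = Mul(9283914, Pow(Add(Mul(9, I, Pow(10446, Rational(1, 2))), 16200), -1)) = Mul(9283914, Pow(Add(16200, Mul(9, I, Pow(10446, Rational(1, 2)))), -1))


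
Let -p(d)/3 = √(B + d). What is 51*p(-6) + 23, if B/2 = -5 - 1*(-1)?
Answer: 23 - 153*I*√14 ≈ 23.0 - 572.47*I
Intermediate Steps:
B = -8 (B = 2*(-5 - 1*(-1)) = 2*(-5 + 1) = 2*(-4) = -8)
p(d) = -3*√(-8 + d)
51*p(-6) + 23 = 51*(-3*√(-8 - 6)) + 23 = 51*(-3*I*√14) + 23 = -153*I*√14 + 23 = 23 - 153*I*√14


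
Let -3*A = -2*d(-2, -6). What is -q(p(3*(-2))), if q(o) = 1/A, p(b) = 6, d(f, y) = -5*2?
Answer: 3/20 ≈ 0.15000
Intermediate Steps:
d(f, y) = -10
A = -20/3 (A = -(-2)*(-10)/3 = -1/3*20 = -20/3 ≈ -6.6667)
q(o) = -3/20 (q(o) = 1/(-20/3) = -3/20)
-q(p(3*(-2))) = -1*(-3/20) = 3/20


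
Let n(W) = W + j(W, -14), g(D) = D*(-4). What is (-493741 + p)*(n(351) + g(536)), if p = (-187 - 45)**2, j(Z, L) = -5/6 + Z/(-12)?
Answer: 3208021403/4 ≈ 8.0200e+8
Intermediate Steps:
g(D) = -4*D
j(Z, L) = -5/6 - Z/12 (j(Z, L) = -5*1/6 + Z*(-1/12) = -5/6 - Z/12)
n(W) = -5/6 + 11*W/12 (n(W) = W + (-5/6 - W/12) = -5/6 + 11*W/12)
p = 53824 (p = (-232)**2 = 53824)
(-493741 + p)*(n(351) + g(536)) = (-493741 + 53824)*((-5/6 + (11/12)*351) - 4*536) = -439917*((-5/6 + 1287/4) - 2144) = -439917*(3851/12 - 2144) = -439917*(-21877/12) = 3208021403/4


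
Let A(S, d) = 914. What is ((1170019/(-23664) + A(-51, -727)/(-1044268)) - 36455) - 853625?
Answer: -5499121334236537/6177889488 ≈ -8.9013e+5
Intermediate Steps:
((1170019/(-23664) + A(-51, -727)/(-1044268)) - 36455) - 853625 = ((1170019/(-23664) + 914/(-1044268)) - 36455) - 853625 = ((1170019*(-1/23664) + 914*(-1/1044268)) - 36455) - 853625 = ((-1170019/23664 - 457/522134) - 36455) - 853625 = (-305458757497/6177889488 - 36455) - 853625 = -225520420042537/6177889488 - 853625 = -5499121334236537/6177889488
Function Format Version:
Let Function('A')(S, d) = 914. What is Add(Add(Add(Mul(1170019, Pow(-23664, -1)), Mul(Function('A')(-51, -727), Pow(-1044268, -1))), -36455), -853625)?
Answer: Rational(-5499121334236537, 6177889488) ≈ -8.9013e+5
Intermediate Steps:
Add(Add(Add(Mul(1170019, Pow(-23664, -1)), Mul(Function('A')(-51, -727), Pow(-1044268, -1))), -36455), -853625) = Add(Add(Add(Mul(1170019, Pow(-23664, -1)), Mul(914, Pow(-1044268, -1))), -36455), -853625) = Add(Add(Add(Mul(1170019, Rational(-1, 23664)), Mul(914, Rational(-1, 1044268))), -36455), -853625) = Add(Add(Add(Rational(-1170019, 23664), Rational(-457, 522134)), -36455), -853625) = Add(Add(Rational(-305458757497, 6177889488), -36455), -853625) = Add(Rational(-225520420042537, 6177889488), -853625) = Rational(-5499121334236537, 6177889488)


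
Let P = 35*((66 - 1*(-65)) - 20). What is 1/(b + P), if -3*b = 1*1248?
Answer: 1/3469 ≈ 0.00028827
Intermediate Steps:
b = -416 (b = -1248/3 = -⅓*1248 = -416)
P = 3885 (P = 35*((66 + 65) - 20) = 35*(131 - 20) = 35*111 = 3885)
1/(b + P) = 1/(-416 + 3885) = 1/3469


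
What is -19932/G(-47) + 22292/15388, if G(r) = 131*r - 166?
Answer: 111916483/24324581 ≈ 4.6010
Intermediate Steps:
G(r) = -166 + 131*r
-19932/G(-47) + 22292/15388 = -19932/(-166 + 131*(-47)) + 22292/15388 = -19932/(-166 - 6157) + 22292*(1/15388) = -19932/(-6323) + 5573/3847 = -19932*(-1/6323) + 5573/3847 = 19932/6323 + 5573/3847 = 111916483/24324581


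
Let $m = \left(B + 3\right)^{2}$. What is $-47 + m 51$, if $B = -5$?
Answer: $157$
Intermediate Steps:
$m = 4$ ($m = \left(-5 + 3\right)^{2} = \left(-2\right)^{2} = 4$)
$-47 + m 51 = -47 + 4 \cdot 51 = -47 + 204 = 157$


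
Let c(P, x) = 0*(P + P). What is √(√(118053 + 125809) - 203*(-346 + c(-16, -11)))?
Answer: √(70238 + √243862) ≈ 265.95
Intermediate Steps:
c(P, x) = 0 (c(P, x) = 0*(2*P) = 0)
√(√(118053 + 125809) - 203*(-346 + c(-16, -11))) = √(√(118053 + 125809) - 203*(-346 + 0)) = √(√243862 - 203*(-346)) = √(√243862 + 70238) = √(70238 + √243862)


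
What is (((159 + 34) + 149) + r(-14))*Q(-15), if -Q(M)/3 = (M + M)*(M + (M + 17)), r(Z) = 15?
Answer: -417690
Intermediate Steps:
Q(M) = -6*M*(17 + 2*M) (Q(M) = -3*(M + M)*(M + (M + 17)) = -3*2*M*(M + (17 + M)) = -3*2*M*(17 + 2*M) = -6*M*(17 + 2*M))
(((159 + 34) + 149) + r(-14))*Q(-15) = (((159 + 34) + 149) + 15)*(-6*(-15)*(17 + 2*(-15))) = ((193 + 149) + 15)*(-6*(-15)*(17 - 30)) = (342 + 15)*(-6*(-15)*(-13)) = 357*(-1170) = -417690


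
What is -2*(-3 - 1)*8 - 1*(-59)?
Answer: 123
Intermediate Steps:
-2*(-3 - 1)*8 - 1*(-59) = -2*(-4)*8 + 59 = 8*8 + 59 = 64 + 59 = 123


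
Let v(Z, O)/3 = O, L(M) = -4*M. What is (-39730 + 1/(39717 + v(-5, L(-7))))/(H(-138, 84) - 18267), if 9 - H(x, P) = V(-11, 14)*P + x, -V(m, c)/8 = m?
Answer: 1581293729/1015403112 ≈ 1.5573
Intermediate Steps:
V(m, c) = -8*m
v(Z, O) = 3*O
H(x, P) = 9 - x - 88*P (H(x, P) = 9 - ((-8*(-11))*P + x) = 9 - (88*P + x) = 9 - (x + 88*P) = 9 + (-x - 88*P) = 9 - x - 88*P)
(-39730 + 1/(39717 + v(-5, L(-7))))/(H(-138, 84) - 18267) = (-39730 + 1/(39717 + 3*(-4*(-7))))/((9 - 1*(-138) - 88*84) - 18267) = (-39730 + 1/(39717 + 3*28))/((9 + 138 - 7392) - 18267) = (-39730 + 1/(39717 + 84))/(-7245 - 18267) = (-39730 + 1/39801)/(-25512) = (-39730 + 1/39801)*(-1/25512) = -1581293729/39801*(-1/25512) = 1581293729/1015403112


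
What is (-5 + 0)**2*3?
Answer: 75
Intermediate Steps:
(-5 + 0)**2*3 = (-5)**2*3 = 25*3 = 75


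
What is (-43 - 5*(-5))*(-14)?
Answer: 252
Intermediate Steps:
(-43 - 5*(-5))*(-14) = (-43 + 25)*(-14) = -18*(-14) = 252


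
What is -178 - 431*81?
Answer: -35089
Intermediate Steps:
-178 - 431*81 = -178 - 34911 = -35089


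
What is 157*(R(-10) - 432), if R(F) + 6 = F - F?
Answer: -68766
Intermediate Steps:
R(F) = -6 (R(F) = -6 + (F - F) = -6 + 0 = -6)
157*(R(-10) - 432) = 157*(-6 - 432) = 157*(-438) = -68766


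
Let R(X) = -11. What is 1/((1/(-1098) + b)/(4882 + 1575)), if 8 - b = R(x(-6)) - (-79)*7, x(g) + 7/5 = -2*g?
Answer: -644526/53303 ≈ -12.092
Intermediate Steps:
x(g) = -7/5 - 2*g
b = -534 (b = 8 - (-11 - (-79)*7) = 8 - (-11 - 1*(-553)) = 8 - (-11 + 553) = 8 - 1*542 = 8 - 542 = -534)
1/((1/(-1098) + b)/(4882 + 1575)) = 1/((1/(-1098) - 534)/(4882 + 1575)) = 1/((-1/1098 - 534)/6457) = 1/(-586333/1098*1/6457) = 1/(-53303/644526) = -644526/53303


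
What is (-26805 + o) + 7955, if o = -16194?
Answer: -35044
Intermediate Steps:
(-26805 + o) + 7955 = (-26805 - 16194) + 7955 = -42999 + 7955 = -35044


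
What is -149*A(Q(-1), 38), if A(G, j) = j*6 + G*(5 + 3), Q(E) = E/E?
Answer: -35164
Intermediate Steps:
Q(E) = 1
A(G, j) = 6*j + 8*G (A(G, j) = 6*j + G*8 = 6*j + 8*G)
-149*A(Q(-1), 38) = -149*(6*38 + 8*1) = -149*(228 + 8) = -149*236 = -35164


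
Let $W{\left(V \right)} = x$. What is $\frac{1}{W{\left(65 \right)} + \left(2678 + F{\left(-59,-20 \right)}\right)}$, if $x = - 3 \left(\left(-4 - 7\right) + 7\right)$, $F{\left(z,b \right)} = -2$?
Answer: $\frac{1}{2688} \approx 0.00037202$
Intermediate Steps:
$x = 12$ ($x = - 3 \left(\left(-4 - 7\right) + 7\right) = - 3 \left(-11 + 7\right) = \left(-3\right) \left(-4\right) = 12$)
$W{\left(V \right)} = 12$
$\frac{1}{W{\left(65 \right)} + \left(2678 + F{\left(-59,-20 \right)}\right)} = \frac{1}{12 + \left(2678 - 2\right)} = \frac{1}{12 + 2676} = \frac{1}{2688}$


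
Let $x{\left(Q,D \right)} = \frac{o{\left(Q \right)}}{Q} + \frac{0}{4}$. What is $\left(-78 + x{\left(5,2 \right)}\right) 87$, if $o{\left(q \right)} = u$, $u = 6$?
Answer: $- \frac{33408}{5} \approx -6681.6$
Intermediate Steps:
$o{\left(q \right)} = 6$
$x{\left(Q,D \right)} = \frac{6}{Q}$ ($x{\left(Q,D \right)} = \frac{6}{Q} + \frac{0}{4} = \frac{6}{Q} + 0 \cdot \frac{1}{4} = \frac{6}{Q} + 0 = \frac{6}{Q}$)
$\left(-78 + x{\left(5,2 \right)}\right) 87 = \left(-78 + \frac{6}{5}\right) 87 = \left(- \frac{384}{5}\right) 87 = - \frac{33408}{5}$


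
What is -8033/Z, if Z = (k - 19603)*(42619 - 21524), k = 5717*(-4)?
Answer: 8033/895925745 ≈ 8.9661e-6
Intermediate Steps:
k = -22868
Z = -895925745 (Z = (-22868 - 19603)*(42619 - 21524) = -42471*21095 = -895925745)
-8033/Z = -8033/(-895925745) = -8033*(-1/895925745) = 8033/895925745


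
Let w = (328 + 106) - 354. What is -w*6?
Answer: -480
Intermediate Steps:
w = 80 (w = 434 - 354 = 80)
-w*6 = -80*6 = -1*480 = -480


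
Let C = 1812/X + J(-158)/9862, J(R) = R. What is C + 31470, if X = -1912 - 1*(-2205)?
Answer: 45476232835/1444783 ≈ 31476.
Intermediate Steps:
X = 293 (X = -1912 + 2205 = 293)
C = 8911825/1444783 (C = 1812/293 - 158/9862 = 1812*(1/293) - 158*1/9862 = 1812/293 - 79/4931 = 8911825/1444783 ≈ 6.1683)
C + 31470 = 8911825/1444783 + 31470 = 45476232835/1444783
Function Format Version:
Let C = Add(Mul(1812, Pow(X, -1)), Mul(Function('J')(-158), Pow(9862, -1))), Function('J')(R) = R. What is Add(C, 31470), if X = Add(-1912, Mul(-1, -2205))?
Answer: Rational(45476232835, 1444783) ≈ 31476.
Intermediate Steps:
X = 293 (X = Add(-1912, 2205) = 293)
C = Rational(8911825, 1444783) (C = Add(Mul(1812, Pow(293, -1)), Mul(-158, Pow(9862, -1))) = Add(Mul(1812, Rational(1, 293)), Mul(-158, Rational(1, 9862))) = Add(Rational(1812, 293), Rational(-79, 4931)) = Rational(8911825, 1444783) ≈ 6.1683)
Add(C, 31470) = Add(Rational(8911825, 1444783), 31470) = Rational(45476232835, 1444783)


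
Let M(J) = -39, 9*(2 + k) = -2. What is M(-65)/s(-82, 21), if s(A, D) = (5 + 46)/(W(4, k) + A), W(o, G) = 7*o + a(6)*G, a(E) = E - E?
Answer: 702/17 ≈ 41.294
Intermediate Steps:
a(E) = 0
k = -20/9 (k = -2 + (⅑)*(-2) = -2 - 2/9 = -20/9 ≈ -2.2222)
W(o, G) = 7*o (W(o, G) = 7*o + 0*G = 7*o + 0 = 7*o)
s(A, D) = 51/(28 + A) (s(A, D) = (5 + 46)/(7*4 + A) = 51/(28 + A))
M(-65)/s(-82, 21) = -39/(51/(28 - 82)) = -39/(51/(-54)) = -39/(51*(-1/54)) = -39/(-17/18) = -39*(-18/17) = 702/17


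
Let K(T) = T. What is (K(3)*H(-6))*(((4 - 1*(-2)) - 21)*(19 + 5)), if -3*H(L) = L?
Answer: -2160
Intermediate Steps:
H(L) = -L/3
(K(3)*H(-6))*(((4 - 1*(-2)) - 21)*(19 + 5)) = (3*(-⅓*(-6)))*(((4 - 1*(-2)) - 21)*(19 + 5)) = (3*2)*(((4 + 2) - 21)*24) = 6*((6 - 21)*24) = 6*(-15*24) = 6*(-360) = -2160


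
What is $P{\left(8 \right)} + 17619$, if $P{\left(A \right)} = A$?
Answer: $17627$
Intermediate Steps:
$P{\left(8 \right)} + 17619 = 8 + 17619 = 17627$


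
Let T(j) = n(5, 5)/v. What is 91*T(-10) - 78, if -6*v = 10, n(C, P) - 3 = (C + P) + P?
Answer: -5304/5 ≈ -1060.8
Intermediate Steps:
n(C, P) = 3 + C + 2*P (n(C, P) = 3 + ((C + P) + P) = 3 + (C + 2*P) = 3 + C + 2*P)
v = -5/3 (v = -1/6*10 = -5/3 ≈ -1.6667)
T(j) = -54/5 (T(j) = (3 + 5 + 2*5)/(-5/3) = (3 + 5 + 10)*(-3/5) = 18*(-3/5) = -54/5)
91*T(-10) - 78 = 91*(-54/5) - 78 = -4914/5 - 78 = -5304/5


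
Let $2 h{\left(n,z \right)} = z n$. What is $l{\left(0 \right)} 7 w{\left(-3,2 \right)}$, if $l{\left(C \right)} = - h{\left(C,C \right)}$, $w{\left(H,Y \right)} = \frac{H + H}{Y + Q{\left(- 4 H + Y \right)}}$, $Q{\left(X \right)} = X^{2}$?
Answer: $0$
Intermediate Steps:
$h{\left(n,z \right)} = \frac{n z}{2}$ ($h{\left(n,z \right)} = \frac{z n}{2} = \frac{n z}{2}$)
$w{\left(H,Y \right)} = \frac{2 H}{Y + \left(Y - 4 H\right)^{2}}$ ($w{\left(H,Y \right)} = \frac{H + H}{Y + \left(- 4 H + Y\right)^{2}} = \frac{2 H}{Y + \left(Y - 4 H\right)^{2}}$)
$l{\left(C \right)} = - \frac{C^{2}}{2}$ ($l{\left(C \right)} = - \frac{C C}{2} = - \frac{C^{2}}{2}$)
$l{\left(0 \right)} 7 w{\left(-3,2 \right)} = - \frac{0^{2}}{2} \cdot 7 \cdot 2 \left(-3\right) \frac{1}{2 + \left(\left(-1\right) 2 + 4 \left(-3\right)\right)^{2}} = \left(- \frac{1}{2}\right) 0 \cdot 7 \cdot 2 \left(-3\right) \frac{1}{2 + \left(-2 - 12\right)^{2}} = 0 \cdot 7 \cdot 2 \left(-3\right) \frac{1}{2 + \left(-14\right)^{2}} = 0 \cdot 2 \left(-3\right) \frac{1}{2 + 196} = 0 \cdot 2 \left(-3\right) \frac{1}{198} = 0 \left(- \frac{1}{33}\right) = 0$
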